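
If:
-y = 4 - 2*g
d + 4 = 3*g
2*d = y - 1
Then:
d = -7/4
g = 3/4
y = -5/2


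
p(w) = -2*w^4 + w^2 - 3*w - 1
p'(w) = -8*w^3 + 2*w - 3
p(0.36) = -1.98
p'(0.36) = -2.65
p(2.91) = -144.68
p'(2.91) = -194.32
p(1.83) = -25.57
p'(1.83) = -48.37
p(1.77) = -22.81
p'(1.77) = -43.82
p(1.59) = -16.02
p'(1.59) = -31.98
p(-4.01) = -490.03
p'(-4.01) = 504.83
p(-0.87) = 1.22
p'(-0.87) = 0.53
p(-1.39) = -2.36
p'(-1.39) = 15.70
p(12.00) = -41365.00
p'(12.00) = -13803.00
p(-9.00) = -13015.00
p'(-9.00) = 5811.00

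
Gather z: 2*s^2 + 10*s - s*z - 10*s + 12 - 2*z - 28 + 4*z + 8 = 2*s^2 + z*(2 - s) - 8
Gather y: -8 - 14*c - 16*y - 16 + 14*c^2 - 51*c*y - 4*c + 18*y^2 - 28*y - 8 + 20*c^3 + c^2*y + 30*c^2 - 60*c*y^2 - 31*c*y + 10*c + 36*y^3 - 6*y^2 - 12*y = 20*c^3 + 44*c^2 - 8*c + 36*y^3 + y^2*(12 - 60*c) + y*(c^2 - 82*c - 56) - 32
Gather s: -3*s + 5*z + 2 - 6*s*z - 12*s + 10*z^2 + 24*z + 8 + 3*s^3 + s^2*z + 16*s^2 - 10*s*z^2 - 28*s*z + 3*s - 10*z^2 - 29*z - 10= 3*s^3 + s^2*(z + 16) + s*(-10*z^2 - 34*z - 12)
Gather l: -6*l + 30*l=24*l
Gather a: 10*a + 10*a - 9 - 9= 20*a - 18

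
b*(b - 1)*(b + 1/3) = b^3 - 2*b^2/3 - b/3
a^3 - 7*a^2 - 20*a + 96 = (a - 8)*(a - 3)*(a + 4)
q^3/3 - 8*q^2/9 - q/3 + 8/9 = (q/3 + 1/3)*(q - 8/3)*(q - 1)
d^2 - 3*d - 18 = (d - 6)*(d + 3)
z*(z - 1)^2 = z^3 - 2*z^2 + z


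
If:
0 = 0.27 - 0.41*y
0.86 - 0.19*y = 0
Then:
No Solution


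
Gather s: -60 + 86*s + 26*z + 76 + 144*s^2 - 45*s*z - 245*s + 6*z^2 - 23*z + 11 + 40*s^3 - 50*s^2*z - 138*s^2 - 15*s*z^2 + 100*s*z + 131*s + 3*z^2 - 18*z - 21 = 40*s^3 + s^2*(6 - 50*z) + s*(-15*z^2 + 55*z - 28) + 9*z^2 - 15*z + 6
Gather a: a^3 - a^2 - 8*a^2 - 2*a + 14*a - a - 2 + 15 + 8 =a^3 - 9*a^2 + 11*a + 21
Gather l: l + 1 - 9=l - 8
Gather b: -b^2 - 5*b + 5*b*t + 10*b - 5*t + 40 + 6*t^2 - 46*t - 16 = -b^2 + b*(5*t + 5) + 6*t^2 - 51*t + 24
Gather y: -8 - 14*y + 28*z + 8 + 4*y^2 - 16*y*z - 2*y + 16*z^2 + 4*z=4*y^2 + y*(-16*z - 16) + 16*z^2 + 32*z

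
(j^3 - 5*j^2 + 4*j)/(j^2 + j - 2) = j*(j - 4)/(j + 2)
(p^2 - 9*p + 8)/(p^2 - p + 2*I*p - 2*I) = (p - 8)/(p + 2*I)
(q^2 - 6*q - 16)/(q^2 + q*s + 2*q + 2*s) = (q - 8)/(q + s)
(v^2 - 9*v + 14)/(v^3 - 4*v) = (v - 7)/(v*(v + 2))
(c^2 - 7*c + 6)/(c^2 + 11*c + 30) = (c^2 - 7*c + 6)/(c^2 + 11*c + 30)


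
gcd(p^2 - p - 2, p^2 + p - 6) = p - 2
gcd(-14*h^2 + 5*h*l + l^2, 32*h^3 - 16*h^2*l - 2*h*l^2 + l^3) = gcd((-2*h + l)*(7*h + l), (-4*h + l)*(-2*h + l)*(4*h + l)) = 2*h - l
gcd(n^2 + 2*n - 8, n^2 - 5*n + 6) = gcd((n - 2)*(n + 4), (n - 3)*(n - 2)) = n - 2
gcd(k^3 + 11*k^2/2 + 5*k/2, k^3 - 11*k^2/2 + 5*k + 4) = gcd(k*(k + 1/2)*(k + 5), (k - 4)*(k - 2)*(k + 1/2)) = k + 1/2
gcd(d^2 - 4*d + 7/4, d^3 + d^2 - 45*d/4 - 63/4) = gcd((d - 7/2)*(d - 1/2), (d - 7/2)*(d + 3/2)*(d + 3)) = d - 7/2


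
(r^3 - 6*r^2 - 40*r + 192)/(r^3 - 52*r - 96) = (r - 4)/(r + 2)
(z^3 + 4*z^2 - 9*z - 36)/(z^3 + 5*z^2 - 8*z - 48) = (z + 3)/(z + 4)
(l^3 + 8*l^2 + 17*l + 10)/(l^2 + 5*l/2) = 2*(l^3 + 8*l^2 + 17*l + 10)/(l*(2*l + 5))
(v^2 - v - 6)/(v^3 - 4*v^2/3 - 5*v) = 3*(v + 2)/(v*(3*v + 5))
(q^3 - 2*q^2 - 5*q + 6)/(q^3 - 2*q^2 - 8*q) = (q^2 - 4*q + 3)/(q*(q - 4))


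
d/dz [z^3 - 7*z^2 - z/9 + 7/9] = 3*z^2 - 14*z - 1/9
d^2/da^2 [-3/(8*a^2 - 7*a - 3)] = 6*(-64*a^2 + 56*a + (16*a - 7)^2 + 24)/(-8*a^2 + 7*a + 3)^3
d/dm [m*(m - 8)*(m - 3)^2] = 4*m^3 - 42*m^2 + 114*m - 72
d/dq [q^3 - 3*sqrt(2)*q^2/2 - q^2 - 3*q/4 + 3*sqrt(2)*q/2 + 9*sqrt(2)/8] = 3*q^2 - 3*sqrt(2)*q - 2*q - 3/4 + 3*sqrt(2)/2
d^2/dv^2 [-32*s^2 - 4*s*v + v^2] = 2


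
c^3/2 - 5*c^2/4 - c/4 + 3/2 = (c/2 + 1/2)*(c - 2)*(c - 3/2)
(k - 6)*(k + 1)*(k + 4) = k^3 - k^2 - 26*k - 24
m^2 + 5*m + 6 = (m + 2)*(m + 3)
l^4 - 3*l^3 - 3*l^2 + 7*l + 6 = (l - 3)*(l - 2)*(l + 1)^2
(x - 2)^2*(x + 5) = x^3 + x^2 - 16*x + 20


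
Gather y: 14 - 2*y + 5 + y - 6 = 13 - y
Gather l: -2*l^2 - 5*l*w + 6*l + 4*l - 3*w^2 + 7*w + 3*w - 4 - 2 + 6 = -2*l^2 + l*(10 - 5*w) - 3*w^2 + 10*w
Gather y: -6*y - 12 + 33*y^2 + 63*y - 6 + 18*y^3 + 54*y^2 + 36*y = 18*y^3 + 87*y^2 + 93*y - 18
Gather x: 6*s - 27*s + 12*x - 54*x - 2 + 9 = -21*s - 42*x + 7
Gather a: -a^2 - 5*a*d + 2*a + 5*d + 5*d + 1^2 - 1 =-a^2 + a*(2 - 5*d) + 10*d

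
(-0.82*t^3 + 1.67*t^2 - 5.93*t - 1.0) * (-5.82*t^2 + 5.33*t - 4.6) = 4.7724*t^5 - 14.09*t^4 + 47.1857*t^3 - 33.4689*t^2 + 21.948*t + 4.6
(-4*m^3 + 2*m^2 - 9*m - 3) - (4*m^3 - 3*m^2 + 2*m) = -8*m^3 + 5*m^2 - 11*m - 3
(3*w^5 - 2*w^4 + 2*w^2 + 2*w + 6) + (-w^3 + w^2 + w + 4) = 3*w^5 - 2*w^4 - w^3 + 3*w^2 + 3*w + 10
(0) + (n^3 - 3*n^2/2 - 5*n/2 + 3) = n^3 - 3*n^2/2 - 5*n/2 + 3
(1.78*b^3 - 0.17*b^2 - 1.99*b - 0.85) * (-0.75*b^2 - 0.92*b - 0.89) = -1.335*b^5 - 1.5101*b^4 + 0.0646999999999999*b^3 + 2.6196*b^2 + 2.5531*b + 0.7565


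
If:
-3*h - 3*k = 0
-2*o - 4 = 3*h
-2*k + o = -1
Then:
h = 2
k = -2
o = -5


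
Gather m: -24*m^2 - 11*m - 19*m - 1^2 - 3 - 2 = -24*m^2 - 30*m - 6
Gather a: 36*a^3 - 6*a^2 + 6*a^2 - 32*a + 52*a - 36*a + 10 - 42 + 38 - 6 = 36*a^3 - 16*a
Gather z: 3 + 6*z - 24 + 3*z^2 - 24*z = 3*z^2 - 18*z - 21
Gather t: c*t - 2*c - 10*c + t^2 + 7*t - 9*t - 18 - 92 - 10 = -12*c + t^2 + t*(c - 2) - 120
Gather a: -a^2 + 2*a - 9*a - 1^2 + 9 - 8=-a^2 - 7*a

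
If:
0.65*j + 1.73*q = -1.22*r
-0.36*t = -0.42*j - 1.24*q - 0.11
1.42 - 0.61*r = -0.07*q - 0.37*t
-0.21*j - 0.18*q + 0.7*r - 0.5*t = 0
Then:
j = 10.61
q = -4.33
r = 0.48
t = -2.22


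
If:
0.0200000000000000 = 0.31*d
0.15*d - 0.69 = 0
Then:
No Solution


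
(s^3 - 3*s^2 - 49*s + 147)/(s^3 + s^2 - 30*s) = (s^3 - 3*s^2 - 49*s + 147)/(s*(s^2 + s - 30))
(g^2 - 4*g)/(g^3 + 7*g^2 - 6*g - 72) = g*(g - 4)/(g^3 + 7*g^2 - 6*g - 72)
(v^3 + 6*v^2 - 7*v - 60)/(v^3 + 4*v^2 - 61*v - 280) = (v^2 + v - 12)/(v^2 - v - 56)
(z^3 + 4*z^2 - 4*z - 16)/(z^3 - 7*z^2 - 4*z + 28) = (z + 4)/(z - 7)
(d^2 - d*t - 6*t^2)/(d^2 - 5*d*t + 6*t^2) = (-d - 2*t)/(-d + 2*t)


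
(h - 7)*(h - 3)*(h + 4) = h^3 - 6*h^2 - 19*h + 84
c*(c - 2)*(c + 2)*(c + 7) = c^4 + 7*c^3 - 4*c^2 - 28*c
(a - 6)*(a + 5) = a^2 - a - 30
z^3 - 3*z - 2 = (z - 2)*(z + 1)^2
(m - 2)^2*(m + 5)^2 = m^4 + 6*m^3 - 11*m^2 - 60*m + 100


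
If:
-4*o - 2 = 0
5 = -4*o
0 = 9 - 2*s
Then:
No Solution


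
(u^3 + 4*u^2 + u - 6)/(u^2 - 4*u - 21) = (u^2 + u - 2)/(u - 7)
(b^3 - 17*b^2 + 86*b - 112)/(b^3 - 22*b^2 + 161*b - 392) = (b - 2)/(b - 7)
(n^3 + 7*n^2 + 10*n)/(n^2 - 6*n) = (n^2 + 7*n + 10)/(n - 6)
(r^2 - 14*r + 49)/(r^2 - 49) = (r - 7)/(r + 7)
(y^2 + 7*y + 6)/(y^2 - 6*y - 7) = (y + 6)/(y - 7)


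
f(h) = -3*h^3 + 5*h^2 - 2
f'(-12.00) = -1416.00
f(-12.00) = 5902.00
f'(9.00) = -639.00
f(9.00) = -1784.00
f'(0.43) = 2.64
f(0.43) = -1.31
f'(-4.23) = -203.34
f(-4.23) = 314.53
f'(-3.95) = -179.92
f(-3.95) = 260.90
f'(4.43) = -132.32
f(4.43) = -164.69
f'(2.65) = -36.70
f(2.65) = -22.72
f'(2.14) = -19.82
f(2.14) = -8.50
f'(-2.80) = -98.56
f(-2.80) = 103.06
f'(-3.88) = -174.29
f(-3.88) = 248.51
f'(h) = -9*h^2 + 10*h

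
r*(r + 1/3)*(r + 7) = r^3 + 22*r^2/3 + 7*r/3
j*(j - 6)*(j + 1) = j^3 - 5*j^2 - 6*j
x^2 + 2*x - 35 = (x - 5)*(x + 7)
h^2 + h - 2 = (h - 1)*(h + 2)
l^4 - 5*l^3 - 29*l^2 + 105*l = l*(l - 7)*(l - 3)*(l + 5)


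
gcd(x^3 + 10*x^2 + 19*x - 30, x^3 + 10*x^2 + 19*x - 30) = x^3 + 10*x^2 + 19*x - 30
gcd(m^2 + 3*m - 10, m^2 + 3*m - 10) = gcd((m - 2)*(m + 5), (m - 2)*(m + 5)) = m^2 + 3*m - 10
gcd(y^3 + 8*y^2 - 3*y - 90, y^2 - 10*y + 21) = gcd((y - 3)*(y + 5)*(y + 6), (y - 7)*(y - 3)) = y - 3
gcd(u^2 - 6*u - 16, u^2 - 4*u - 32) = u - 8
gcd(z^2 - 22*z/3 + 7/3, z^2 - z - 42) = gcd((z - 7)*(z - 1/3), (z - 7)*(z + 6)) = z - 7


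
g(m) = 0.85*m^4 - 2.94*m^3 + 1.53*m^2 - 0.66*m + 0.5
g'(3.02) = 21.79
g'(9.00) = 1791.06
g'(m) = 3.4*m^3 - 8.82*m^2 + 3.06*m - 0.66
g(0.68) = 0.02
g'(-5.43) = -821.68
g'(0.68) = -1.59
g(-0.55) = 1.89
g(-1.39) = 15.44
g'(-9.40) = -3632.74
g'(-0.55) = -5.58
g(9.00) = 3552.08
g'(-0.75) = -9.35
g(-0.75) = 3.36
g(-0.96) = 5.87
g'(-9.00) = -3221.22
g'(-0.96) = -14.73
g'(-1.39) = -31.09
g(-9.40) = 9220.18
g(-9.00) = 7850.48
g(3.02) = 2.19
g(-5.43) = 1258.85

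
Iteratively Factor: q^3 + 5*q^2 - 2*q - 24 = (q + 4)*(q^2 + q - 6) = (q + 3)*(q + 4)*(q - 2)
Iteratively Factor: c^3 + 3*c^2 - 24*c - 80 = (c + 4)*(c^2 - c - 20) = (c + 4)^2*(c - 5)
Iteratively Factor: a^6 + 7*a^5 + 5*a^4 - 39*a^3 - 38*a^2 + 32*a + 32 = (a - 1)*(a^5 + 8*a^4 + 13*a^3 - 26*a^2 - 64*a - 32) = (a - 1)*(a + 1)*(a^4 + 7*a^3 + 6*a^2 - 32*a - 32) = (a - 1)*(a + 1)*(a + 4)*(a^3 + 3*a^2 - 6*a - 8) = (a - 2)*(a - 1)*(a + 1)*(a + 4)*(a^2 + 5*a + 4) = (a - 2)*(a - 1)*(a + 1)*(a + 4)^2*(a + 1)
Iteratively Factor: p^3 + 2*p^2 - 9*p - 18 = (p - 3)*(p^2 + 5*p + 6) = (p - 3)*(p + 3)*(p + 2)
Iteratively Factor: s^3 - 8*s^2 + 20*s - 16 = (s - 2)*(s^2 - 6*s + 8) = (s - 4)*(s - 2)*(s - 2)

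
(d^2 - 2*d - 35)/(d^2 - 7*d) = (d + 5)/d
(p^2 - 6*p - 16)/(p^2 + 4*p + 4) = (p - 8)/(p + 2)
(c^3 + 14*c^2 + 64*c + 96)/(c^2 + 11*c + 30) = (c^2 + 8*c + 16)/(c + 5)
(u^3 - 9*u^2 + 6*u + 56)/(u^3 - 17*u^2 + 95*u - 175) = (u^2 - 2*u - 8)/(u^2 - 10*u + 25)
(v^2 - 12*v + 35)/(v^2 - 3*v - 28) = (v - 5)/(v + 4)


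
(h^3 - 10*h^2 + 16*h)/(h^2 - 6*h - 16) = h*(h - 2)/(h + 2)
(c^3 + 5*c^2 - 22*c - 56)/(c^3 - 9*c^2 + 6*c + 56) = (c + 7)/(c - 7)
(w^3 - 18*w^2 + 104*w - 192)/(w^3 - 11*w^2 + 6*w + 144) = (w - 4)/(w + 3)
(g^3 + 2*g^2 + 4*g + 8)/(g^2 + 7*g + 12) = (g^3 + 2*g^2 + 4*g + 8)/(g^2 + 7*g + 12)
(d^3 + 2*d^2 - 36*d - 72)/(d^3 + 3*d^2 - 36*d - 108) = (d + 2)/(d + 3)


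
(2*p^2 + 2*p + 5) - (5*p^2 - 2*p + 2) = -3*p^2 + 4*p + 3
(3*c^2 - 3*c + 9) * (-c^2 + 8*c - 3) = -3*c^4 + 27*c^3 - 42*c^2 + 81*c - 27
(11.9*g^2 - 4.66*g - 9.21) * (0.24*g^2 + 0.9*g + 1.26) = 2.856*g^4 + 9.5916*g^3 + 8.5896*g^2 - 14.1606*g - 11.6046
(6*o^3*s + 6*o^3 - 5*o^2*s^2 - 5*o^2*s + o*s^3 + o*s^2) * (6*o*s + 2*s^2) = 36*o^4*s^2 + 36*o^4*s - 18*o^3*s^3 - 18*o^3*s^2 - 4*o^2*s^4 - 4*o^2*s^3 + 2*o*s^5 + 2*o*s^4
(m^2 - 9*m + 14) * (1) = m^2 - 9*m + 14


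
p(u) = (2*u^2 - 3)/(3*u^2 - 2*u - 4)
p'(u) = 4*u/(3*u^2 - 2*u - 4) + (2 - 6*u)*(2*u^2 - 3)/(3*u^2 - 2*u - 4)^2 = 2*(-2*u^2 + u - 3)/(9*u^4 - 12*u^3 - 20*u^2 + 16*u + 16)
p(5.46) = 0.76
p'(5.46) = -0.02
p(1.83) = 1.55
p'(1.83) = -2.76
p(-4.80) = 0.58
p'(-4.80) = -0.02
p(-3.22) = 0.53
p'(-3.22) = -0.05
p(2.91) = 0.89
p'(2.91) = -0.14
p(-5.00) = 0.58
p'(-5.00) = -0.02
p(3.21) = 0.86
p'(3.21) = -0.10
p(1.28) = -0.17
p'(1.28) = -3.69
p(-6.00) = 0.59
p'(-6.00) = -0.01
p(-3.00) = 0.52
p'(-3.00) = -0.06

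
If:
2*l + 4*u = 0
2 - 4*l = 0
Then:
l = 1/2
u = -1/4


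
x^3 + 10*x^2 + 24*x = x*(x + 4)*(x + 6)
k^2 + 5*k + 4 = (k + 1)*(k + 4)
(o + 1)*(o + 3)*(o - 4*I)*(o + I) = o^4 + 4*o^3 - 3*I*o^3 + 7*o^2 - 12*I*o^2 + 16*o - 9*I*o + 12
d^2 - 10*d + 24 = (d - 6)*(d - 4)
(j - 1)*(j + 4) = j^2 + 3*j - 4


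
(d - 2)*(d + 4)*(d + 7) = d^3 + 9*d^2 + 6*d - 56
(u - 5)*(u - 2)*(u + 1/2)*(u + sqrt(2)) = u^4 - 13*u^3/2 + sqrt(2)*u^3 - 13*sqrt(2)*u^2/2 + 13*u^2/2 + 5*u + 13*sqrt(2)*u/2 + 5*sqrt(2)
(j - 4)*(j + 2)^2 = j^3 - 12*j - 16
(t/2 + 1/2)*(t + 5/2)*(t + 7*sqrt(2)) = t^3/2 + 7*t^2/4 + 7*sqrt(2)*t^2/2 + 5*t/4 + 49*sqrt(2)*t/4 + 35*sqrt(2)/4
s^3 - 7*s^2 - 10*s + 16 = (s - 8)*(s - 1)*(s + 2)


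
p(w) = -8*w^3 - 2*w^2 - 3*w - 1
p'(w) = -24*w^2 - 4*w - 3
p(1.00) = -14.00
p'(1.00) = -31.00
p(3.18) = -288.02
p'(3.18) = -258.42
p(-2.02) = 62.84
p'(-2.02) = -92.85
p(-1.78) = 43.12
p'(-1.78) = -71.92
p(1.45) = -33.94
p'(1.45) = -59.26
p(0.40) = -3.03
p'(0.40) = -8.44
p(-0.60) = 1.81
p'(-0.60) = -9.24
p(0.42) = -3.21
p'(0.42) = -8.91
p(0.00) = -1.00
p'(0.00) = -3.00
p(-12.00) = 13571.00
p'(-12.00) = -3411.00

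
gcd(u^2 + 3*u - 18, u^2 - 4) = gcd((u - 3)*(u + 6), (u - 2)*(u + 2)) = 1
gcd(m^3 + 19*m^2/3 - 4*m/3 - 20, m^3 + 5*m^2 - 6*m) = m + 6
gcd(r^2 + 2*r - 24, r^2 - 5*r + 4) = r - 4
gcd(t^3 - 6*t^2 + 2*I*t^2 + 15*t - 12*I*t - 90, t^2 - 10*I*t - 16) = 1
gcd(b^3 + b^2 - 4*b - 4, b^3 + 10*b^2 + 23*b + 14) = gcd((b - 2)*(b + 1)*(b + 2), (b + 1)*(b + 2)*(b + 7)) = b^2 + 3*b + 2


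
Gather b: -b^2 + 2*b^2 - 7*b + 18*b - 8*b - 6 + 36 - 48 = b^2 + 3*b - 18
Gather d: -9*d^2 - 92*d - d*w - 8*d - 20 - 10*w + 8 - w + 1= -9*d^2 + d*(-w - 100) - 11*w - 11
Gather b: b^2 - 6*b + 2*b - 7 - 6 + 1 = b^2 - 4*b - 12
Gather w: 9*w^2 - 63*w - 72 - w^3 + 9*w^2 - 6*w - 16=-w^3 + 18*w^2 - 69*w - 88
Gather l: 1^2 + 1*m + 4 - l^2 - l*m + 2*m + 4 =-l^2 - l*m + 3*m + 9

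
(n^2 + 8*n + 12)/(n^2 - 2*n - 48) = (n + 2)/(n - 8)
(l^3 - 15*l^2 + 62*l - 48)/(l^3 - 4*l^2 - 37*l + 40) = (l - 6)/(l + 5)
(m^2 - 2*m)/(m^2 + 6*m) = (m - 2)/(m + 6)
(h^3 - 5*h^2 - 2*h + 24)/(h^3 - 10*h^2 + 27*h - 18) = (h^2 - 2*h - 8)/(h^2 - 7*h + 6)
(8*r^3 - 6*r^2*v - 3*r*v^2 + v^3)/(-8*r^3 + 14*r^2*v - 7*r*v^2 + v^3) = (-2*r - v)/(2*r - v)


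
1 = 1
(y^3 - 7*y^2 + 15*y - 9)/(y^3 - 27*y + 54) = (y - 1)/(y + 6)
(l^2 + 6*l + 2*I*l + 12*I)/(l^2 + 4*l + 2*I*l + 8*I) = (l + 6)/(l + 4)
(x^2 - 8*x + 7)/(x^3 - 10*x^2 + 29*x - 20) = (x - 7)/(x^2 - 9*x + 20)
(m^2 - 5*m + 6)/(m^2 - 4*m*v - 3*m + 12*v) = (2 - m)/(-m + 4*v)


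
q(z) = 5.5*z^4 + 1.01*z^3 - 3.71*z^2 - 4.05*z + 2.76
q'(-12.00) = -37494.69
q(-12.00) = 111819.84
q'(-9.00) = -15729.84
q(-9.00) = 35087.91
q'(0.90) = 7.76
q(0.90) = 0.45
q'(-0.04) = -3.75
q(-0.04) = 2.92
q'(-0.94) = -12.67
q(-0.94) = 6.74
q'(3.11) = 663.95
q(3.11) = 499.18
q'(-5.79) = -4129.81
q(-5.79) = 5887.05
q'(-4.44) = -1837.00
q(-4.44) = 1996.64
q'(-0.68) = -4.52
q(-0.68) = 4.66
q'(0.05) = -4.41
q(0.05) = 2.55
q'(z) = 22.0*z^3 + 3.03*z^2 - 7.42*z - 4.05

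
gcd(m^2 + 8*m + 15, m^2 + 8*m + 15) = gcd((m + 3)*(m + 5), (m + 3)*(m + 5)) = m^2 + 8*m + 15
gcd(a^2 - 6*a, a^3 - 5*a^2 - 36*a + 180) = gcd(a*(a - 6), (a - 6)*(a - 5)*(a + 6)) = a - 6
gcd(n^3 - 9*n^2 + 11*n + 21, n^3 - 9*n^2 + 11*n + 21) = n^3 - 9*n^2 + 11*n + 21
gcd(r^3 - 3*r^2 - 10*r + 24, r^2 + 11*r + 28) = 1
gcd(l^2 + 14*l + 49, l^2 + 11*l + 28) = l + 7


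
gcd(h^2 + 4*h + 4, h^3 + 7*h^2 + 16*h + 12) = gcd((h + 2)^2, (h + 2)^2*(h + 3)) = h^2 + 4*h + 4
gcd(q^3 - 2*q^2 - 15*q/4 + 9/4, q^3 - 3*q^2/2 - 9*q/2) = q^2 - 3*q/2 - 9/2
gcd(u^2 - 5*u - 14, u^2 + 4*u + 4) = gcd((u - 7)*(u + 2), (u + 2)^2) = u + 2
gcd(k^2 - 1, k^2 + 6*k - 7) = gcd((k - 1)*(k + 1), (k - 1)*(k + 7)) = k - 1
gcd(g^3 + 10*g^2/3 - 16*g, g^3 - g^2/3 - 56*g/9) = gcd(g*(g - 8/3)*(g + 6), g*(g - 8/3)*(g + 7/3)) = g^2 - 8*g/3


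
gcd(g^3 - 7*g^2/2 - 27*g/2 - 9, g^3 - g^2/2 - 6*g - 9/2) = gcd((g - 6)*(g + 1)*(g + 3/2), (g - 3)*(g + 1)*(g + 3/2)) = g^2 + 5*g/2 + 3/2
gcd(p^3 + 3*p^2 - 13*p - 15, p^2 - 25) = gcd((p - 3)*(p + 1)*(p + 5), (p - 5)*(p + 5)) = p + 5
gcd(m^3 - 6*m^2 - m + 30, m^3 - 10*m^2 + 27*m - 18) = m - 3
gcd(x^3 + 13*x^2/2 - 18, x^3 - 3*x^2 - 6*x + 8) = x + 2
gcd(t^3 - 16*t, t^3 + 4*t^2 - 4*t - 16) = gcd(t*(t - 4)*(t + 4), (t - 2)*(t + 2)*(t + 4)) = t + 4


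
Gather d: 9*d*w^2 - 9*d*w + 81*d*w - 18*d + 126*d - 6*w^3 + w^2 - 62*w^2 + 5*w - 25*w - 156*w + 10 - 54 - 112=d*(9*w^2 + 72*w + 108) - 6*w^3 - 61*w^2 - 176*w - 156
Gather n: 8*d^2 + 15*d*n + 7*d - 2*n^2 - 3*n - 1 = 8*d^2 + 7*d - 2*n^2 + n*(15*d - 3) - 1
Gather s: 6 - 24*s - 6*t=-24*s - 6*t + 6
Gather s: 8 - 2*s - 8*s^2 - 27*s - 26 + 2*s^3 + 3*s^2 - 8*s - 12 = 2*s^3 - 5*s^2 - 37*s - 30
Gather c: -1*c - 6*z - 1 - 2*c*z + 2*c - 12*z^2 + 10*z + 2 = c*(1 - 2*z) - 12*z^2 + 4*z + 1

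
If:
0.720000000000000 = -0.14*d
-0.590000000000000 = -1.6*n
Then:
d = -5.14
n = 0.37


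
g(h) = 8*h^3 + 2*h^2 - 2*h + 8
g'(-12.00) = 3406.00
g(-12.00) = -13504.00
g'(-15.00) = 5338.00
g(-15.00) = -26512.00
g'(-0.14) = -2.09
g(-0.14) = 8.30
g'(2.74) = 189.14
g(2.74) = 182.10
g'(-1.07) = 21.20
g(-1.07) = 2.63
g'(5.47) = 737.98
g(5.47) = 1366.24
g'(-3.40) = 261.84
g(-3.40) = -276.51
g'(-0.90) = 13.84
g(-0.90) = 5.59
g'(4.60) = 524.24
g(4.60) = 819.81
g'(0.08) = -1.53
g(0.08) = 7.86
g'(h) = 24*h^2 + 4*h - 2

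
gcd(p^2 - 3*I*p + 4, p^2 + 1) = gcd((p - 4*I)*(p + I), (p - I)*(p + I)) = p + I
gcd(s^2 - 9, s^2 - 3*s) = s - 3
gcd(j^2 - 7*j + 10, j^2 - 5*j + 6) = j - 2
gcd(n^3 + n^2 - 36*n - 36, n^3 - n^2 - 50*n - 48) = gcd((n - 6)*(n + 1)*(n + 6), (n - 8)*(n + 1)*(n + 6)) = n^2 + 7*n + 6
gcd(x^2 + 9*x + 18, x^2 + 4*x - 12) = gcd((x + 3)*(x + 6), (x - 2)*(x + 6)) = x + 6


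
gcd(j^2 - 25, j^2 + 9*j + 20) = j + 5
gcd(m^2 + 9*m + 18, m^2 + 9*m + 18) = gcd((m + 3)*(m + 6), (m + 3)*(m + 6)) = m^2 + 9*m + 18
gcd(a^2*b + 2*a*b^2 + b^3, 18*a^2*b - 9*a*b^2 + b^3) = b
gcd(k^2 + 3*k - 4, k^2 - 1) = k - 1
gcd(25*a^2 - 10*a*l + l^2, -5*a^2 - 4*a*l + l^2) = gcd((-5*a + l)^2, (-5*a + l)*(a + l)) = 5*a - l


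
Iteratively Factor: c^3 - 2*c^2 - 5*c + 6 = (c + 2)*(c^2 - 4*c + 3) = (c - 1)*(c + 2)*(c - 3)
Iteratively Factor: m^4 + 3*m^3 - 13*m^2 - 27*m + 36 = (m + 4)*(m^3 - m^2 - 9*m + 9) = (m + 3)*(m + 4)*(m^2 - 4*m + 3) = (m - 1)*(m + 3)*(m + 4)*(m - 3)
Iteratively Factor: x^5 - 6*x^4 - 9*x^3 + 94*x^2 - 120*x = (x - 2)*(x^4 - 4*x^3 - 17*x^2 + 60*x) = (x - 5)*(x - 2)*(x^3 + x^2 - 12*x) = x*(x - 5)*(x - 2)*(x^2 + x - 12) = x*(x - 5)*(x - 3)*(x - 2)*(x + 4)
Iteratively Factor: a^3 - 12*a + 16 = (a - 2)*(a^2 + 2*a - 8) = (a - 2)^2*(a + 4)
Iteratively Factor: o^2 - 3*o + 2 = (o - 1)*(o - 2)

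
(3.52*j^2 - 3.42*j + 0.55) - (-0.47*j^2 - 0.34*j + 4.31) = 3.99*j^2 - 3.08*j - 3.76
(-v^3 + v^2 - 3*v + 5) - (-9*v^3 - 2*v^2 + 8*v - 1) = 8*v^3 + 3*v^2 - 11*v + 6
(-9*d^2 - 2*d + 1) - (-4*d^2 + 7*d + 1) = -5*d^2 - 9*d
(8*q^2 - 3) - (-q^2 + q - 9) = 9*q^2 - q + 6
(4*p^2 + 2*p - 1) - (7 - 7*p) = 4*p^2 + 9*p - 8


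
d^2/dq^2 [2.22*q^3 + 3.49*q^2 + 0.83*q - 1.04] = 13.32*q + 6.98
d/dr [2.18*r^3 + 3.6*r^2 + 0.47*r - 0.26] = 6.54*r^2 + 7.2*r + 0.47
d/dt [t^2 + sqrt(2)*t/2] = 2*t + sqrt(2)/2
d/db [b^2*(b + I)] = b*(3*b + 2*I)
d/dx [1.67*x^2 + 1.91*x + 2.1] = 3.34*x + 1.91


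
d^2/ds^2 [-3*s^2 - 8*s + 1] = -6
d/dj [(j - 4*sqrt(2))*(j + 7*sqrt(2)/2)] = 2*j - sqrt(2)/2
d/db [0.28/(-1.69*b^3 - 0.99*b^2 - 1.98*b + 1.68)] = (1.4196*b^2 + 0.5544*b + 0.5544)/(1.69*b^3 + 0.99*b^2 + 1.98*b - 1.68)^2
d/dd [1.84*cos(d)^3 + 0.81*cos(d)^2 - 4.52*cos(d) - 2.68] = (-5.52*cos(d)^2 - 1.62*cos(d) + 4.52)*sin(d)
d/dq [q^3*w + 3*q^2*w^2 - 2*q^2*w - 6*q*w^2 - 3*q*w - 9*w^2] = w*(3*q^2 + 6*q*w - 4*q - 6*w - 3)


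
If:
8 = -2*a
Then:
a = -4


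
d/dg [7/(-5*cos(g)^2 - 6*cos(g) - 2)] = -14*(5*cos(g) + 3)*sin(g)/(5*cos(g)^2 + 6*cos(g) + 2)^2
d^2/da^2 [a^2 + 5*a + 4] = 2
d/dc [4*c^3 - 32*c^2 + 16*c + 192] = 12*c^2 - 64*c + 16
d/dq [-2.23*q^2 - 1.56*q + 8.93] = -4.46*q - 1.56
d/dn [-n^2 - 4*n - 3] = -2*n - 4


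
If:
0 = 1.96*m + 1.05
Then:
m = -0.54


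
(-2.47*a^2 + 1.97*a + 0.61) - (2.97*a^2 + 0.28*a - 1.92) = -5.44*a^2 + 1.69*a + 2.53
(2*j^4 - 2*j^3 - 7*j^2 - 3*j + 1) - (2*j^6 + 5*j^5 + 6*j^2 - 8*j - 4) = -2*j^6 - 5*j^5 + 2*j^4 - 2*j^3 - 13*j^2 + 5*j + 5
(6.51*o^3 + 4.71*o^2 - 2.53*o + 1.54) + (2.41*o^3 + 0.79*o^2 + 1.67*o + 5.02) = 8.92*o^3 + 5.5*o^2 - 0.86*o + 6.56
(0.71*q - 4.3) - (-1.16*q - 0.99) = 1.87*q - 3.31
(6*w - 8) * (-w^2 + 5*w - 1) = -6*w^3 + 38*w^2 - 46*w + 8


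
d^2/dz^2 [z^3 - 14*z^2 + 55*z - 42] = 6*z - 28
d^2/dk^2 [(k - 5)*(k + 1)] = 2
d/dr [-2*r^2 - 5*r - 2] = -4*r - 5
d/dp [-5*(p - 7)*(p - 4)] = 55 - 10*p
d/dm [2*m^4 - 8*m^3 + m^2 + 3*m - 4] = 8*m^3 - 24*m^2 + 2*m + 3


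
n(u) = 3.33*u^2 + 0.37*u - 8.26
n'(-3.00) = -19.61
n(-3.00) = 20.60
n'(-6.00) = -39.59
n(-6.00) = 109.40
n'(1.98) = 13.56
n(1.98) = 5.53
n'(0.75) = 5.36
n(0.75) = -6.11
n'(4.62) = 31.14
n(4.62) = 64.53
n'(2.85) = 19.35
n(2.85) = 19.84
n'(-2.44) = -15.88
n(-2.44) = 10.66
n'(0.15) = 1.37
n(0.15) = -8.13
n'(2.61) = 17.75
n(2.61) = 15.39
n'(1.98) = 13.56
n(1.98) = 5.53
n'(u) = 6.66*u + 0.37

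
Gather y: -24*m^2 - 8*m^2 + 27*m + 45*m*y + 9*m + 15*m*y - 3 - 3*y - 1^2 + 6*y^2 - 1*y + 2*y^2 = -32*m^2 + 36*m + 8*y^2 + y*(60*m - 4) - 4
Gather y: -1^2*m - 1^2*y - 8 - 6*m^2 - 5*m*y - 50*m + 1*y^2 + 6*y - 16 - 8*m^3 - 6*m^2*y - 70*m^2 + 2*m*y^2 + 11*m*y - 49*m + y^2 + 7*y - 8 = -8*m^3 - 76*m^2 - 100*m + y^2*(2*m + 2) + y*(-6*m^2 + 6*m + 12) - 32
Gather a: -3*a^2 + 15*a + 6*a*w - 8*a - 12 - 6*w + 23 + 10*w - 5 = -3*a^2 + a*(6*w + 7) + 4*w + 6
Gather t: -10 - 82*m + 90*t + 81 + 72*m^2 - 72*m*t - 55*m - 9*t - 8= 72*m^2 - 137*m + t*(81 - 72*m) + 63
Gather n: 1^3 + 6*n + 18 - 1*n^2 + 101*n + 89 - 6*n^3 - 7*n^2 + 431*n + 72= -6*n^3 - 8*n^2 + 538*n + 180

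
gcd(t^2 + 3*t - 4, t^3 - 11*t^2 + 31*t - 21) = t - 1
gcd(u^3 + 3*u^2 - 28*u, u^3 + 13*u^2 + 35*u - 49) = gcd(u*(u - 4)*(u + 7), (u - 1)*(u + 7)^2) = u + 7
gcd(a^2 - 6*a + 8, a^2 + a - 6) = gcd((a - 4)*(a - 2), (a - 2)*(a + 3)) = a - 2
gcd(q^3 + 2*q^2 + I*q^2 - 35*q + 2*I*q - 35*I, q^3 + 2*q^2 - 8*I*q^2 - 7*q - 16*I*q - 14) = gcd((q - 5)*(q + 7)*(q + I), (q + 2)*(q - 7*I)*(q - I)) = 1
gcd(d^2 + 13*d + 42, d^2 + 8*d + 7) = d + 7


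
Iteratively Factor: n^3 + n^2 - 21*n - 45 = (n + 3)*(n^2 - 2*n - 15) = (n + 3)^2*(n - 5)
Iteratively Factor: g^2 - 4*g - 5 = (g + 1)*(g - 5)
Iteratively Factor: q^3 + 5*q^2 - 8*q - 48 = (q - 3)*(q^2 + 8*q + 16) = (q - 3)*(q + 4)*(q + 4)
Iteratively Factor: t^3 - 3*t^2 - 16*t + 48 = (t + 4)*(t^2 - 7*t + 12) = (t - 3)*(t + 4)*(t - 4)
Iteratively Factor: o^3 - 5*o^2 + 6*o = (o - 3)*(o^2 - 2*o) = (o - 3)*(o - 2)*(o)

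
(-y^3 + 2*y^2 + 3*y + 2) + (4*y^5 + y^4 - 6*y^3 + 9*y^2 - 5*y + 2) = 4*y^5 + y^4 - 7*y^3 + 11*y^2 - 2*y + 4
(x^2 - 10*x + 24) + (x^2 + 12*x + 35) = 2*x^2 + 2*x + 59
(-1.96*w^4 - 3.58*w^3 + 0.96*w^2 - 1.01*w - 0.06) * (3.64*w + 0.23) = -7.1344*w^5 - 13.482*w^4 + 2.671*w^3 - 3.4556*w^2 - 0.4507*w - 0.0138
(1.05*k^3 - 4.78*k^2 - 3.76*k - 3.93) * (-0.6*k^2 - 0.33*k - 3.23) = -0.63*k^5 + 2.5215*k^4 + 0.4419*k^3 + 19.0382*k^2 + 13.4417*k + 12.6939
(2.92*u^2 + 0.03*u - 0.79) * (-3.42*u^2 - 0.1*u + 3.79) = -9.9864*u^4 - 0.3946*u^3 + 13.7656*u^2 + 0.1927*u - 2.9941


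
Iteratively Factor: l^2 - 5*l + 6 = (l - 2)*(l - 3)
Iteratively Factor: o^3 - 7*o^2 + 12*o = (o - 3)*(o^2 - 4*o) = (o - 4)*(o - 3)*(o)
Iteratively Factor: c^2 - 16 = (c - 4)*(c + 4)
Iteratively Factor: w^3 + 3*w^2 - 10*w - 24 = (w + 4)*(w^2 - w - 6) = (w - 3)*(w + 4)*(w + 2)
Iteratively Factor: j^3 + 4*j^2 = (j)*(j^2 + 4*j) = j*(j + 4)*(j)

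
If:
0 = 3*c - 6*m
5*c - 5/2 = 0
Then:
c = 1/2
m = 1/4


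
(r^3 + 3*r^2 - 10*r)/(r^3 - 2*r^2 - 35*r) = (r - 2)/(r - 7)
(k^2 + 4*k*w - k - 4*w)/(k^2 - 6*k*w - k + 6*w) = (-k - 4*w)/(-k + 6*w)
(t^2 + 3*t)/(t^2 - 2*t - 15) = t/(t - 5)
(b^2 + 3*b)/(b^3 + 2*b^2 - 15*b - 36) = b/(b^2 - b - 12)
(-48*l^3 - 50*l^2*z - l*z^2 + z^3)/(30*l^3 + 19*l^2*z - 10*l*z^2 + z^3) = (-48*l^2 - 2*l*z + z^2)/(30*l^2 - 11*l*z + z^2)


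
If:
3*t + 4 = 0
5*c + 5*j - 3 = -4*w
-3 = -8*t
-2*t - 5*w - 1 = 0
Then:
No Solution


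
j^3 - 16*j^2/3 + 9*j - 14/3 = (j - 7/3)*(j - 2)*(j - 1)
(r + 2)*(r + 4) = r^2 + 6*r + 8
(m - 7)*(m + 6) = m^2 - m - 42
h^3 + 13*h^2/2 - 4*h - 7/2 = (h - 1)*(h + 1/2)*(h + 7)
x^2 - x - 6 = (x - 3)*(x + 2)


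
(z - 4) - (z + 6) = -10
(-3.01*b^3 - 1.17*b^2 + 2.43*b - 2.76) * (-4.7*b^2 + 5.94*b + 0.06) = 14.147*b^5 - 12.3804*b^4 - 18.5514*b^3 + 27.336*b^2 - 16.2486*b - 0.1656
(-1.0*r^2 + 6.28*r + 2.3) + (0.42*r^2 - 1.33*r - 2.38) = -0.58*r^2 + 4.95*r - 0.0800000000000001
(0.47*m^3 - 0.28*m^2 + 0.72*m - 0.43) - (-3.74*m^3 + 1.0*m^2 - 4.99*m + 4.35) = 4.21*m^3 - 1.28*m^2 + 5.71*m - 4.78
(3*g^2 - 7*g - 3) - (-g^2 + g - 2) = 4*g^2 - 8*g - 1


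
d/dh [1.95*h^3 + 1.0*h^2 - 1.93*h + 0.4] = 5.85*h^2 + 2.0*h - 1.93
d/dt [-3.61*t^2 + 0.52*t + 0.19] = 0.52 - 7.22*t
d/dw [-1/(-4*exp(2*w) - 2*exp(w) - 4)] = (-4*exp(w) - 1)*exp(w)/(2*(2*exp(2*w) + exp(w) + 2)^2)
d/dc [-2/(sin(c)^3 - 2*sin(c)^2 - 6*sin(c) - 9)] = 2*(3*sin(c)^2 - 4*sin(c) - 6)*cos(c)/(sin(c)^3 - 2*sin(c)^2 - 6*sin(c) - 9)^2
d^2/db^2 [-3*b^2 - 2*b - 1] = -6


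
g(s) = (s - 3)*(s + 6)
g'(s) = 2*s + 3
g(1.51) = -11.19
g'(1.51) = 6.02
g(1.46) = -11.49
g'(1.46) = 5.92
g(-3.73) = -15.28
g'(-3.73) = -4.46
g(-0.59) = -19.42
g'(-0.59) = 1.82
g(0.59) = -15.88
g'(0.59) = 4.18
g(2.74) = -2.27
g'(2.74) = 8.48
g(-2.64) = -18.95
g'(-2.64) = -2.28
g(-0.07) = -18.21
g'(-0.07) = 2.86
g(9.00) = 90.00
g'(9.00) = 21.00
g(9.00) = 90.00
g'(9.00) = 21.00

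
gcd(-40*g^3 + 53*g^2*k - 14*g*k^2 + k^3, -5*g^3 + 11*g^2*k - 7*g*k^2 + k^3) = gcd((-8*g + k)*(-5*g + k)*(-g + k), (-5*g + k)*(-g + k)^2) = 5*g^2 - 6*g*k + k^2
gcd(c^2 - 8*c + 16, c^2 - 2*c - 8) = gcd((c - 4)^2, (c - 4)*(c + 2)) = c - 4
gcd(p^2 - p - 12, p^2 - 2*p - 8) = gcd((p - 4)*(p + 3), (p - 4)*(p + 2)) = p - 4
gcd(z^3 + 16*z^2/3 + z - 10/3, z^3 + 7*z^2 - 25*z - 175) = z + 5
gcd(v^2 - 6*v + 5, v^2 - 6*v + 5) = v^2 - 6*v + 5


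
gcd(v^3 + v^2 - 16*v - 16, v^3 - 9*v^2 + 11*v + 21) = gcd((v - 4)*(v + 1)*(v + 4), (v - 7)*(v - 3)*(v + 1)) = v + 1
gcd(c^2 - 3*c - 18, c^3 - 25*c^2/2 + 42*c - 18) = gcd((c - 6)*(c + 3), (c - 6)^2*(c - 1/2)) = c - 6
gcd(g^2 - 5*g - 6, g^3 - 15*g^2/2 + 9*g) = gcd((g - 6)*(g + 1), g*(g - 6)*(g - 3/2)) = g - 6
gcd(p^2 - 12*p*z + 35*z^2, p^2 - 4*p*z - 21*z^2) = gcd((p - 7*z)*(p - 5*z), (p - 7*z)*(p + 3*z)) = -p + 7*z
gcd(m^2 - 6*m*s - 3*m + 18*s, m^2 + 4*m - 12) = 1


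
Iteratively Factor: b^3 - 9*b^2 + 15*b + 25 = (b - 5)*(b^2 - 4*b - 5) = (b - 5)*(b + 1)*(b - 5)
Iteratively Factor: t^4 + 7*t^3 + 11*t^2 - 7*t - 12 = (t - 1)*(t^3 + 8*t^2 + 19*t + 12) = (t - 1)*(t + 3)*(t^2 + 5*t + 4) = (t - 1)*(t + 3)*(t + 4)*(t + 1)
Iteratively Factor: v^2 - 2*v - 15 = (v - 5)*(v + 3)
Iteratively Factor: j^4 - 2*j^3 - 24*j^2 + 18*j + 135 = (j + 3)*(j^3 - 5*j^2 - 9*j + 45) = (j - 3)*(j + 3)*(j^2 - 2*j - 15) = (j - 5)*(j - 3)*(j + 3)*(j + 3)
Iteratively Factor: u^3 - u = (u)*(u^2 - 1) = u*(u + 1)*(u - 1)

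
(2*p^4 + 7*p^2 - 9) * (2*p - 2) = 4*p^5 - 4*p^4 + 14*p^3 - 14*p^2 - 18*p + 18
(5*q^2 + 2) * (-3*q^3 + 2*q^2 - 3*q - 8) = -15*q^5 + 10*q^4 - 21*q^3 - 36*q^2 - 6*q - 16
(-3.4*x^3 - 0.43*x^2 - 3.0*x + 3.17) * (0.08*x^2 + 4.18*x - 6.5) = -0.272*x^5 - 14.2464*x^4 + 20.0626*x^3 - 9.4914*x^2 + 32.7506*x - 20.605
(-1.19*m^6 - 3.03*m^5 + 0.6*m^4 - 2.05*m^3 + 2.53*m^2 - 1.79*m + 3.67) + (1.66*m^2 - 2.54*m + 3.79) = -1.19*m^6 - 3.03*m^5 + 0.6*m^4 - 2.05*m^3 + 4.19*m^2 - 4.33*m + 7.46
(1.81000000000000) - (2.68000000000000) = -0.870000000000000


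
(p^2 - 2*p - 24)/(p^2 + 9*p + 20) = (p - 6)/(p + 5)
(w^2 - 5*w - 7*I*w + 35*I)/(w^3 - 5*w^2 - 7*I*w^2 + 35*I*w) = 1/w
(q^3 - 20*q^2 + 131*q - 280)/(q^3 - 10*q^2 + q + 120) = (q - 7)/(q + 3)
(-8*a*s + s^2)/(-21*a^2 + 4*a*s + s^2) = s*(-8*a + s)/(-21*a^2 + 4*a*s + s^2)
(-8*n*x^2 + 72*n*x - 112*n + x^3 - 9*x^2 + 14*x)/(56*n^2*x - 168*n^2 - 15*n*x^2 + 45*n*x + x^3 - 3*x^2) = (x^2 - 9*x + 14)/(-7*n*x + 21*n + x^2 - 3*x)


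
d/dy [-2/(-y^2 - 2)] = -4*y/(y^2 + 2)^2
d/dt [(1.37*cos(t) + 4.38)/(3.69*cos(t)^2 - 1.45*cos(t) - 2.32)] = (5.0553*cos(t)^2 + 32.3244*cos(t) - 3.1726)*sin(t)/(13.6161*cos(t)^4 - 10.701*cos(t)^3 - 15.0191*cos(t)^2 + 6.728*cos(t) + 5.3824)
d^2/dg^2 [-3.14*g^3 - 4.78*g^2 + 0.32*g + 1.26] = -18.84*g - 9.56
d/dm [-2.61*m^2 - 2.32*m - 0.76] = -5.22*m - 2.32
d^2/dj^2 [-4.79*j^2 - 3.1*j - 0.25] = -9.58000000000000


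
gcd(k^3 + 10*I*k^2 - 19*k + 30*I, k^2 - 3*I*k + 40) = k + 5*I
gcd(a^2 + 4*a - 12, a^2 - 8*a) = 1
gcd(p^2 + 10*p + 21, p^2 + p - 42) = p + 7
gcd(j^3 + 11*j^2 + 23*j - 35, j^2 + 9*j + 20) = j + 5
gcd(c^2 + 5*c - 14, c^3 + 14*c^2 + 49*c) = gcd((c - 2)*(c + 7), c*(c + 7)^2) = c + 7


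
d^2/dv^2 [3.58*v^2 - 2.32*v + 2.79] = 7.16000000000000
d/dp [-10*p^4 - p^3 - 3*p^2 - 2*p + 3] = -40*p^3 - 3*p^2 - 6*p - 2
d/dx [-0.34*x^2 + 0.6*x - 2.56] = 0.6 - 0.68*x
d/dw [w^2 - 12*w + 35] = 2*w - 12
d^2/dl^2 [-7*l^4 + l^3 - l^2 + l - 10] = -84*l^2 + 6*l - 2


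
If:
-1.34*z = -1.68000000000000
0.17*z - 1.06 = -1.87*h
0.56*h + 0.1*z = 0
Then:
No Solution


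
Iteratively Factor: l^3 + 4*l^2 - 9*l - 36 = (l - 3)*(l^2 + 7*l + 12) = (l - 3)*(l + 3)*(l + 4)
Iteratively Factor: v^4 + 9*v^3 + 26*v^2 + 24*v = (v)*(v^3 + 9*v^2 + 26*v + 24) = v*(v + 2)*(v^2 + 7*v + 12) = v*(v + 2)*(v + 3)*(v + 4)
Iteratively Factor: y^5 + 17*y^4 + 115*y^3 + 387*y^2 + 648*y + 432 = (y + 3)*(y^4 + 14*y^3 + 73*y^2 + 168*y + 144) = (y + 3)*(y + 4)*(y^3 + 10*y^2 + 33*y + 36) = (y + 3)^2*(y + 4)*(y^2 + 7*y + 12) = (y + 3)^3*(y + 4)*(y + 4)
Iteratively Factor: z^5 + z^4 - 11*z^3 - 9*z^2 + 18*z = (z - 1)*(z^4 + 2*z^3 - 9*z^2 - 18*z) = z*(z - 1)*(z^3 + 2*z^2 - 9*z - 18) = z*(z - 1)*(z + 2)*(z^2 - 9) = z*(z - 1)*(z + 2)*(z + 3)*(z - 3)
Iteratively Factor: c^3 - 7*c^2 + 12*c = (c - 4)*(c^2 - 3*c) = c*(c - 4)*(c - 3)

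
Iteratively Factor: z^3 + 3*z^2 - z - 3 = (z + 1)*(z^2 + 2*z - 3) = (z - 1)*(z + 1)*(z + 3)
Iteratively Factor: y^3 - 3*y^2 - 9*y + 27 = (y - 3)*(y^2 - 9) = (y - 3)^2*(y + 3)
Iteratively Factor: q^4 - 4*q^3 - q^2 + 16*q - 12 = (q - 2)*(q^3 - 2*q^2 - 5*q + 6) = (q - 3)*(q - 2)*(q^2 + q - 2) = (q - 3)*(q - 2)*(q - 1)*(q + 2)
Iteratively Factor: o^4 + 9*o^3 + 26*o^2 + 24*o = (o)*(o^3 + 9*o^2 + 26*o + 24) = o*(o + 3)*(o^2 + 6*o + 8) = o*(o + 2)*(o + 3)*(o + 4)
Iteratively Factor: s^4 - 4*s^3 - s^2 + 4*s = (s - 1)*(s^3 - 3*s^2 - 4*s) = (s - 4)*(s - 1)*(s^2 + s) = s*(s - 4)*(s - 1)*(s + 1)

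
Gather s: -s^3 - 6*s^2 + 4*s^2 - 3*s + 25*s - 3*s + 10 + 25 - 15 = -s^3 - 2*s^2 + 19*s + 20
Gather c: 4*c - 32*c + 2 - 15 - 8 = -28*c - 21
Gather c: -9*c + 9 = 9 - 9*c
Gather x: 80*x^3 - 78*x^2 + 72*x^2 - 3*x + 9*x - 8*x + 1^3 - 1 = 80*x^3 - 6*x^2 - 2*x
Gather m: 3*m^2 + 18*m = 3*m^2 + 18*m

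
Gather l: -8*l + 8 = 8 - 8*l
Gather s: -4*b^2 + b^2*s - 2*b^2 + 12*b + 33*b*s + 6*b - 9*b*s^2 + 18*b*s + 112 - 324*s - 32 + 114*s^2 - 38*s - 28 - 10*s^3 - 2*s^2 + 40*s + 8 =-6*b^2 + 18*b - 10*s^3 + s^2*(112 - 9*b) + s*(b^2 + 51*b - 322) + 60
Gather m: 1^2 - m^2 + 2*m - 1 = -m^2 + 2*m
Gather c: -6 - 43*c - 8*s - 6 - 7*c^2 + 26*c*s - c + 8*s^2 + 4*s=-7*c^2 + c*(26*s - 44) + 8*s^2 - 4*s - 12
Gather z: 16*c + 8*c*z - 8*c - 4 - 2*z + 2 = 8*c + z*(8*c - 2) - 2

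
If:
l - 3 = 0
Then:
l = 3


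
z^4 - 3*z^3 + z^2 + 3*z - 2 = (z - 2)*(z - 1)^2*(z + 1)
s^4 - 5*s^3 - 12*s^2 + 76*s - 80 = (s - 5)*(s - 2)^2*(s + 4)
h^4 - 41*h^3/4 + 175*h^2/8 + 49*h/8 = h*(h - 7)*(h - 7/2)*(h + 1/4)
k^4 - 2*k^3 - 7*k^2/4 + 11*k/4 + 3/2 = (k - 2)*(k - 3/2)*(k + 1/2)*(k + 1)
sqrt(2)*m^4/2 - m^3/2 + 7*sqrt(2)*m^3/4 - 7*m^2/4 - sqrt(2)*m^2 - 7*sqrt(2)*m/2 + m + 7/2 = (m + 7/2)*(m - sqrt(2))*(m - sqrt(2)/2)*(sqrt(2)*m/2 + 1)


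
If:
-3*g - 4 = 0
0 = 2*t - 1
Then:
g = -4/3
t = 1/2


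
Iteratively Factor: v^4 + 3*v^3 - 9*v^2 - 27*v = (v + 3)*(v^3 - 9*v) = (v - 3)*(v + 3)*(v^2 + 3*v) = v*(v - 3)*(v + 3)*(v + 3)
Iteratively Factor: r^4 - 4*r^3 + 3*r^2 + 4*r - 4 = (r - 2)*(r^3 - 2*r^2 - r + 2) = (r - 2)^2*(r^2 - 1) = (r - 2)^2*(r - 1)*(r + 1)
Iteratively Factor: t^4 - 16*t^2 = (t - 4)*(t^3 + 4*t^2) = t*(t - 4)*(t^2 + 4*t) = t*(t - 4)*(t + 4)*(t)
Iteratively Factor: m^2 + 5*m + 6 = (m + 3)*(m + 2)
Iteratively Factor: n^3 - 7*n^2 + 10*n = (n)*(n^2 - 7*n + 10) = n*(n - 2)*(n - 5)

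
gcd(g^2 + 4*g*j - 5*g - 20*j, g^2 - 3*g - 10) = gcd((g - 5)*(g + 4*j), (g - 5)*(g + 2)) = g - 5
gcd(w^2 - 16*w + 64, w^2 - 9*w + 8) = w - 8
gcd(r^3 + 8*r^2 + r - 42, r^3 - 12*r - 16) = 1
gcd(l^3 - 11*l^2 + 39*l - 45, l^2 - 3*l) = l - 3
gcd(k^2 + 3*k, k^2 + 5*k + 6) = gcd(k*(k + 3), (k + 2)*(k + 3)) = k + 3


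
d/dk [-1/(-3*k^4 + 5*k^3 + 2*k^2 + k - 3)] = (-12*k^3 + 15*k^2 + 4*k + 1)/(-3*k^4 + 5*k^3 + 2*k^2 + k - 3)^2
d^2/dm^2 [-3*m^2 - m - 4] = -6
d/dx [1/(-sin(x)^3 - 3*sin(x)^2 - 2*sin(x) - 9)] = (3*sin(x)^2 + 6*sin(x) + 2)*cos(x)/(sin(x)^3 + 3*sin(x)^2 + 2*sin(x) + 9)^2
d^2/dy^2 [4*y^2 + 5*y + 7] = 8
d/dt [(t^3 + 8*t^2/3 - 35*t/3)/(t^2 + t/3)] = (9*t^2 + 6*t + 113)/(9*t^2 + 6*t + 1)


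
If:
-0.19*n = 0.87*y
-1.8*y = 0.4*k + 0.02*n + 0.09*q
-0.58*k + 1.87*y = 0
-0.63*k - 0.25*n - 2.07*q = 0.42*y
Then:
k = 0.00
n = 0.00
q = 0.00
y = 0.00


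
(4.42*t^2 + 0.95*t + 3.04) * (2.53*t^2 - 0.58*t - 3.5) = 11.1826*t^4 - 0.1601*t^3 - 8.3298*t^2 - 5.0882*t - 10.64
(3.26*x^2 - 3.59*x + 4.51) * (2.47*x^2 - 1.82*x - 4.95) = 8.0522*x^4 - 14.8005*x^3 + 1.5365*x^2 + 9.5623*x - 22.3245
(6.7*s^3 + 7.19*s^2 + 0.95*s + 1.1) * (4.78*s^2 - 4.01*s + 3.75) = 32.026*s^5 + 7.5012*s^4 + 0.834099999999999*s^3 + 28.411*s^2 - 0.8485*s + 4.125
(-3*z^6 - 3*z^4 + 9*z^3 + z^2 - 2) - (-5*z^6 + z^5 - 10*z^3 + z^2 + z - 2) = 2*z^6 - z^5 - 3*z^4 + 19*z^3 - z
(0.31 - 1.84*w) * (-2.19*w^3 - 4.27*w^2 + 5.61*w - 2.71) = 4.0296*w^4 + 7.1779*w^3 - 11.6461*w^2 + 6.7255*w - 0.8401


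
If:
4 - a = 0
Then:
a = 4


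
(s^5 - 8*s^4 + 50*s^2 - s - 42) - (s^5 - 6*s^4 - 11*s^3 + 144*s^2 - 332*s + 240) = -2*s^4 + 11*s^3 - 94*s^2 + 331*s - 282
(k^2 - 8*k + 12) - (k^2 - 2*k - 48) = 60 - 6*k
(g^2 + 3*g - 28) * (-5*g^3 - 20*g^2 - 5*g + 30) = -5*g^5 - 35*g^4 + 75*g^3 + 575*g^2 + 230*g - 840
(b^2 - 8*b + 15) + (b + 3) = b^2 - 7*b + 18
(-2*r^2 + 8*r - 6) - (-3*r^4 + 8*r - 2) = 3*r^4 - 2*r^2 - 4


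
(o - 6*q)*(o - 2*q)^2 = o^3 - 10*o^2*q + 28*o*q^2 - 24*q^3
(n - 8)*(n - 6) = n^2 - 14*n + 48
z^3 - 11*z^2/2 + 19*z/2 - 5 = (z - 5/2)*(z - 2)*(z - 1)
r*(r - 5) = r^2 - 5*r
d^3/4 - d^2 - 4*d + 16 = (d/4 + 1)*(d - 4)^2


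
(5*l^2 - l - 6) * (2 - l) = -5*l^3 + 11*l^2 + 4*l - 12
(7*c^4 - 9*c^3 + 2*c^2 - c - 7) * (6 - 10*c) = -70*c^5 + 132*c^4 - 74*c^3 + 22*c^2 + 64*c - 42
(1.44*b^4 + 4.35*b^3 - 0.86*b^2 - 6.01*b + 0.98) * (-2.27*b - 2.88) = -3.2688*b^5 - 14.0217*b^4 - 10.5758*b^3 + 16.1195*b^2 + 15.0842*b - 2.8224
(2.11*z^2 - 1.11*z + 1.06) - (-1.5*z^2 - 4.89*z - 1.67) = 3.61*z^2 + 3.78*z + 2.73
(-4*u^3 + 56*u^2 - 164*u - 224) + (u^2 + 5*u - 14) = -4*u^3 + 57*u^2 - 159*u - 238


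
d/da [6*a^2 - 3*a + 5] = 12*a - 3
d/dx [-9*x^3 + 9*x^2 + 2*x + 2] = -27*x^2 + 18*x + 2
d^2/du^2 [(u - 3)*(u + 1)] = 2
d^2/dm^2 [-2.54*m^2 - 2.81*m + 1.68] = -5.08000000000000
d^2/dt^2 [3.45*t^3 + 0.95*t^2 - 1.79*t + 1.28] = 20.7*t + 1.9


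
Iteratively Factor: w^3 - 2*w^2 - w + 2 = (w - 1)*(w^2 - w - 2) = (w - 2)*(w - 1)*(w + 1)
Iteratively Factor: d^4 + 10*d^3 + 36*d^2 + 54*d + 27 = (d + 3)*(d^3 + 7*d^2 + 15*d + 9) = (d + 1)*(d + 3)*(d^2 + 6*d + 9) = (d + 1)*(d + 3)^2*(d + 3)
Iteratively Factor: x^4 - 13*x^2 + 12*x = (x - 3)*(x^3 + 3*x^2 - 4*x) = (x - 3)*(x + 4)*(x^2 - x) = x*(x - 3)*(x + 4)*(x - 1)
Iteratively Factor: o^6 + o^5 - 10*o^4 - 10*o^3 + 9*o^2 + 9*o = (o + 1)*(o^5 - 10*o^3 + 9*o) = (o + 1)*(o + 3)*(o^4 - 3*o^3 - o^2 + 3*o) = (o + 1)^2*(o + 3)*(o^3 - 4*o^2 + 3*o) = o*(o + 1)^2*(o + 3)*(o^2 - 4*o + 3) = o*(o - 1)*(o + 1)^2*(o + 3)*(o - 3)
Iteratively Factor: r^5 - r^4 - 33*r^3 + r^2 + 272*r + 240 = (r + 3)*(r^4 - 4*r^3 - 21*r^2 + 64*r + 80) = (r - 4)*(r + 3)*(r^3 - 21*r - 20) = (r - 4)*(r + 3)*(r + 4)*(r^2 - 4*r - 5) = (r - 5)*(r - 4)*(r + 3)*(r + 4)*(r + 1)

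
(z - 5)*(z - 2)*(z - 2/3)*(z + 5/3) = z^4 - 6*z^3 + 17*z^2/9 + 160*z/9 - 100/9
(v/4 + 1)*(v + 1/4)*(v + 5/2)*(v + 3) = v^4/4 + 39*v^3/16 + 255*v^2/32 + 299*v/32 + 15/8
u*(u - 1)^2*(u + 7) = u^4 + 5*u^3 - 13*u^2 + 7*u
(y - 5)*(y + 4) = y^2 - y - 20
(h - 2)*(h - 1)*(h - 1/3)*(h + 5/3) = h^4 - 5*h^3/3 - 23*h^2/9 + 13*h/3 - 10/9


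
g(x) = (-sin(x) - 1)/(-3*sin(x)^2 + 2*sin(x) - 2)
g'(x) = (6*sin(x)*cos(x) - 2*cos(x))*(-sin(x) - 1)/(-3*sin(x)^2 + 2*sin(x) - 2)^2 - cos(x)/(-3*sin(x)^2 + 2*sin(x) - 2) = (-3*sin(x)^2 - 6*sin(x) + 4)*cos(x)/(3*sin(x)^2 - 2*sin(x) + 2)^2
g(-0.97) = 0.03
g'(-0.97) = 0.12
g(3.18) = 0.46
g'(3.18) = -0.97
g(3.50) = 0.21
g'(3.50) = -0.57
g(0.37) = 0.82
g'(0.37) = 0.48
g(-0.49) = 0.15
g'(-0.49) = 0.42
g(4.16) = 0.03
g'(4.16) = -0.11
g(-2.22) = 0.04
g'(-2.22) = -0.14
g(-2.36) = 0.06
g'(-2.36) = -0.20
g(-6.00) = 0.76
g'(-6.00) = 0.71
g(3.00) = 0.64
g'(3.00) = -0.97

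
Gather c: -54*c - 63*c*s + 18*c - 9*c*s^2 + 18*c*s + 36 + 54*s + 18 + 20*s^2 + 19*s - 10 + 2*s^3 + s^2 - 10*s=c*(-9*s^2 - 45*s - 36) + 2*s^3 + 21*s^2 + 63*s + 44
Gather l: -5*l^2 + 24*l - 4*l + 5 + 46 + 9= -5*l^2 + 20*l + 60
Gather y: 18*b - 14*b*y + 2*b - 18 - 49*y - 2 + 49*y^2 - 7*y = 20*b + 49*y^2 + y*(-14*b - 56) - 20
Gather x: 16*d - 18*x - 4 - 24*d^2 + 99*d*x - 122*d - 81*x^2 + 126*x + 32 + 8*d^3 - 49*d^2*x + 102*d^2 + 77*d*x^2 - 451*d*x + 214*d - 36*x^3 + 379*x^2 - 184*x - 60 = 8*d^3 + 78*d^2 + 108*d - 36*x^3 + x^2*(77*d + 298) + x*(-49*d^2 - 352*d - 76) - 32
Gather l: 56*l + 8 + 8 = 56*l + 16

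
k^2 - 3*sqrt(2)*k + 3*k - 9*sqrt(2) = (k + 3)*(k - 3*sqrt(2))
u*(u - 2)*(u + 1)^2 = u^4 - 3*u^2 - 2*u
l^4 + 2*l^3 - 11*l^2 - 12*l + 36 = (l - 2)^2*(l + 3)^2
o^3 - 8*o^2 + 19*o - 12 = (o - 4)*(o - 3)*(o - 1)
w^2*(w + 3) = w^3 + 3*w^2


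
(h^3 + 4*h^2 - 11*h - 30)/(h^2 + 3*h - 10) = (h^2 - h - 6)/(h - 2)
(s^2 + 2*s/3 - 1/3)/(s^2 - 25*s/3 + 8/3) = (s + 1)/(s - 8)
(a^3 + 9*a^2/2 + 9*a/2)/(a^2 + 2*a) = (2*a^2 + 9*a + 9)/(2*(a + 2))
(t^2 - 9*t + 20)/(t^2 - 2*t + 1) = (t^2 - 9*t + 20)/(t^2 - 2*t + 1)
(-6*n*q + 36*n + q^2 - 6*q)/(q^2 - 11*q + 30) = (-6*n + q)/(q - 5)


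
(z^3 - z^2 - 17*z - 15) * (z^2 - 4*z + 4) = z^5 - 5*z^4 - 9*z^3 + 49*z^2 - 8*z - 60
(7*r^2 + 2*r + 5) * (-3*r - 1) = -21*r^3 - 13*r^2 - 17*r - 5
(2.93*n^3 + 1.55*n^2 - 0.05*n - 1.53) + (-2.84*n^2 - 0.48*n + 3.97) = 2.93*n^3 - 1.29*n^2 - 0.53*n + 2.44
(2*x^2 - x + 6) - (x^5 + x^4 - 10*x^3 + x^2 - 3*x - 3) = -x^5 - x^4 + 10*x^3 + x^2 + 2*x + 9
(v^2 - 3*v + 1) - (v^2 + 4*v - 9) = 10 - 7*v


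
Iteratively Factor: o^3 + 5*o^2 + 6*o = (o + 3)*(o^2 + 2*o) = o*(o + 3)*(o + 2)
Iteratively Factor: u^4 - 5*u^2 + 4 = (u - 2)*(u^3 + 2*u^2 - u - 2) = (u - 2)*(u + 1)*(u^2 + u - 2) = (u - 2)*(u - 1)*(u + 1)*(u + 2)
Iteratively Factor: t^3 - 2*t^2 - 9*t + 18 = (t - 2)*(t^2 - 9) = (t - 2)*(t + 3)*(t - 3)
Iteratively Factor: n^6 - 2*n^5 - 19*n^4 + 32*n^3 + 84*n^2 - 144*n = (n - 2)*(n^5 - 19*n^3 - 6*n^2 + 72*n) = (n - 4)*(n - 2)*(n^4 + 4*n^3 - 3*n^2 - 18*n) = (n - 4)*(n - 2)*(n + 3)*(n^3 + n^2 - 6*n) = (n - 4)*(n - 2)*(n + 3)^2*(n^2 - 2*n) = n*(n - 4)*(n - 2)*(n + 3)^2*(n - 2)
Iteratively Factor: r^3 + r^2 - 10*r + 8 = (r - 1)*(r^2 + 2*r - 8) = (r - 1)*(r + 4)*(r - 2)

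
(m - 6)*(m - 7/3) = m^2 - 25*m/3 + 14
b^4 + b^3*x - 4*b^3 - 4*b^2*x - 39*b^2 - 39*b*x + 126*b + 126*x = (b - 7)*(b - 3)*(b + 6)*(b + x)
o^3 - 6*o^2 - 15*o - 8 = (o - 8)*(o + 1)^2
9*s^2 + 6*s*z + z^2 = (3*s + z)^2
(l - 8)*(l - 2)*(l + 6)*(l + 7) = l^4 + 3*l^3 - 72*l^2 - 212*l + 672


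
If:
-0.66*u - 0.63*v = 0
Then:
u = -0.954545454545455*v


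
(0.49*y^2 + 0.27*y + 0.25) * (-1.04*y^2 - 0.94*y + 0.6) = -0.5096*y^4 - 0.7414*y^3 - 0.2198*y^2 - 0.073*y + 0.15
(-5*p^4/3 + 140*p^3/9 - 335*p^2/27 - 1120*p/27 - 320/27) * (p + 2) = -5*p^5/3 + 110*p^4/9 + 505*p^3/27 - 1790*p^2/27 - 2560*p/27 - 640/27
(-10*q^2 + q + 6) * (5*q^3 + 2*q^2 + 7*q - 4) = -50*q^5 - 15*q^4 - 38*q^3 + 59*q^2 + 38*q - 24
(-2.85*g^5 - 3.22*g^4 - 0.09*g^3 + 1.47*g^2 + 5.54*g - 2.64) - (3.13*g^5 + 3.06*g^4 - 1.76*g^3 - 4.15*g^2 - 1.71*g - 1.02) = -5.98*g^5 - 6.28*g^4 + 1.67*g^3 + 5.62*g^2 + 7.25*g - 1.62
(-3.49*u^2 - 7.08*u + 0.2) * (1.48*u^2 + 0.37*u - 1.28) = -5.1652*u^4 - 11.7697*u^3 + 2.1436*u^2 + 9.1364*u - 0.256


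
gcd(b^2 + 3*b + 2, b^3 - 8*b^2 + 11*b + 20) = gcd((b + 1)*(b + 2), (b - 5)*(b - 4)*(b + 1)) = b + 1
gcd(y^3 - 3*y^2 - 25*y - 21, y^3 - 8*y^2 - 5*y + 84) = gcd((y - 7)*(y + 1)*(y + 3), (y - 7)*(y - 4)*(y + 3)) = y^2 - 4*y - 21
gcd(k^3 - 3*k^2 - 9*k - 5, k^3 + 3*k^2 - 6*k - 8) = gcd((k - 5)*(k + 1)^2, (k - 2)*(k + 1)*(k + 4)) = k + 1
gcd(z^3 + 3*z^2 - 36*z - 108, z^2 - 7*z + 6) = z - 6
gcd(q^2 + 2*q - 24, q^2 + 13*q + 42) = q + 6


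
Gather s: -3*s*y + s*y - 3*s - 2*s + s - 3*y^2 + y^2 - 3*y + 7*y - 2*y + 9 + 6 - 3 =s*(-2*y - 4) - 2*y^2 + 2*y + 12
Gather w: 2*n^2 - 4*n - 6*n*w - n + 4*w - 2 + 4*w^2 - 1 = 2*n^2 - 5*n + 4*w^2 + w*(4 - 6*n) - 3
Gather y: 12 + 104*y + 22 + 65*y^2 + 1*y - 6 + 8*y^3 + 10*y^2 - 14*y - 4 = 8*y^3 + 75*y^2 + 91*y + 24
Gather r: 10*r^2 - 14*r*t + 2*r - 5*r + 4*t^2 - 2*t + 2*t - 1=10*r^2 + r*(-14*t - 3) + 4*t^2 - 1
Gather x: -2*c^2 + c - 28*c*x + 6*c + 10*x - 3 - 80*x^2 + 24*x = -2*c^2 + 7*c - 80*x^2 + x*(34 - 28*c) - 3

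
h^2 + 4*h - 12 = (h - 2)*(h + 6)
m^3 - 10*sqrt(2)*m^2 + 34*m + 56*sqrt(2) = (m - 7*sqrt(2))*(m - 4*sqrt(2))*(m + sqrt(2))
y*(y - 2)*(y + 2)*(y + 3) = y^4 + 3*y^3 - 4*y^2 - 12*y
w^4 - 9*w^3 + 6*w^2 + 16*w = w*(w - 8)*(w - 2)*(w + 1)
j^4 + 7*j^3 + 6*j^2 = j^2*(j + 1)*(j + 6)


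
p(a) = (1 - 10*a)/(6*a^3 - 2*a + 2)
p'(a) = (1 - 10*a)*(2 - 18*a^2)/(6*a^3 - 2*a + 2)^2 - 10/(6*a^3 - 2*a + 2)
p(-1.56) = -0.94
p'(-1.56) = -1.66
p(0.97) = -1.57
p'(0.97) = 2.43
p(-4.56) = -0.08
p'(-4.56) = -0.04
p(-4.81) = -0.07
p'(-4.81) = -0.03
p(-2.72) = -0.25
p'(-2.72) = -0.20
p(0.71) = -2.24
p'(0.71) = 2.13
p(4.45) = -0.08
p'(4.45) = 0.04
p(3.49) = -0.14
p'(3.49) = 0.08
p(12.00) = -0.01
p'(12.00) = 0.00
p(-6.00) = -0.05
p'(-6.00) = -0.02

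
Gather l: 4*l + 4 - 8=4*l - 4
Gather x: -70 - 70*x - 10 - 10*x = -80*x - 80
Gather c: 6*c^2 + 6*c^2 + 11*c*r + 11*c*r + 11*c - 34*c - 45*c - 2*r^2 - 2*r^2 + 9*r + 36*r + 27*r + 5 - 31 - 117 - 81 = 12*c^2 + c*(22*r - 68) - 4*r^2 + 72*r - 224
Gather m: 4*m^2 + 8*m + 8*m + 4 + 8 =4*m^2 + 16*m + 12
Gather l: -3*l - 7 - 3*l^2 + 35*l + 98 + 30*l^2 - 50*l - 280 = 27*l^2 - 18*l - 189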